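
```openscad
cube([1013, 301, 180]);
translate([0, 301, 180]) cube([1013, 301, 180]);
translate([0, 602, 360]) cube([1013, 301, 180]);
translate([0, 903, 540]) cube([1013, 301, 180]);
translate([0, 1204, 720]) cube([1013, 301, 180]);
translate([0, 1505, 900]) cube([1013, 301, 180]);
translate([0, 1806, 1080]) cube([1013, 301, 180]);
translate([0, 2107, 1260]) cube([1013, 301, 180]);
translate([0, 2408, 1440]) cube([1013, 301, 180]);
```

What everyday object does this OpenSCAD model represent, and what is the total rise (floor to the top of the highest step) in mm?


A staircase. The total rise is 1620 mm.

9 identical blocks, each offset up and back from the previous — a staircase. Each step is 180 mm tall and there are 9 of them, so the total rise is 9 × 180 = 1620 mm.


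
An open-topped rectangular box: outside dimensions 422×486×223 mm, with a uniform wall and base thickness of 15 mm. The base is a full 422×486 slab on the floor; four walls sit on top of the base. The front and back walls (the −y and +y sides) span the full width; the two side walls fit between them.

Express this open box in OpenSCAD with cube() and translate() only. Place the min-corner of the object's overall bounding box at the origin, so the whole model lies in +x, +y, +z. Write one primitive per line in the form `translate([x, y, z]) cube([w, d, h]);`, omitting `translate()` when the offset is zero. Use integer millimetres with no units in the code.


cube([422, 486, 15]);
translate([0, 0, 15]) cube([422, 15, 208]);
translate([0, 471, 15]) cube([422, 15, 208]);
translate([0, 15, 15]) cube([15, 456, 208]);
translate([407, 15, 15]) cube([15, 456, 208]);


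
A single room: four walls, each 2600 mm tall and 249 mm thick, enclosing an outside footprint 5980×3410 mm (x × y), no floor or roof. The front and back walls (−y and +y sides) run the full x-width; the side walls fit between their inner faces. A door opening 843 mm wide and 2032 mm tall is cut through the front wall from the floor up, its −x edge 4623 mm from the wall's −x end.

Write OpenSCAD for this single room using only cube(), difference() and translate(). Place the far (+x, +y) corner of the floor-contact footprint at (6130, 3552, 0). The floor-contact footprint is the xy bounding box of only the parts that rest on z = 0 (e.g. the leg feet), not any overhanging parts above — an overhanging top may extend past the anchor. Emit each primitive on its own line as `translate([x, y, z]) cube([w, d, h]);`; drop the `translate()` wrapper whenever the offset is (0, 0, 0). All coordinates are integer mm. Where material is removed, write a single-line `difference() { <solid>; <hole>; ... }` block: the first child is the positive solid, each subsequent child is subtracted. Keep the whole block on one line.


difference() { translate([150, 142, 0]) cube([5980, 249, 2600]); translate([4773, 142, 0]) cube([843, 249, 2032]); }
translate([150, 3303, 0]) cube([5980, 249, 2600]);
translate([150, 391, 0]) cube([249, 2912, 2600]);
translate([5881, 391, 0]) cube([249, 2912, 2600]);


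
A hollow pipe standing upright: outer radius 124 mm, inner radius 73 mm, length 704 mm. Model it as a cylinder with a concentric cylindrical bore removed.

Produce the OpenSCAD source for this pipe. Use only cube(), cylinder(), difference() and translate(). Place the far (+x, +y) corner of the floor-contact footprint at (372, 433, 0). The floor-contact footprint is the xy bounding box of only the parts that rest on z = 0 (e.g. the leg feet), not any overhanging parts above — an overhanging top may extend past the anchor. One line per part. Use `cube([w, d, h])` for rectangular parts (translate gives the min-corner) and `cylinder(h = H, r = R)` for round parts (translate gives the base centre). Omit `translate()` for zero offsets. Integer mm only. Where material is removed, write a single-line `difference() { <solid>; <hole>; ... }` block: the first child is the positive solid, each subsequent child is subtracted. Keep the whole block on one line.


difference() { translate([248, 309, 0]) cylinder(h = 704, r = 124); translate([248, 309, 0]) cylinder(h = 704, r = 73); }


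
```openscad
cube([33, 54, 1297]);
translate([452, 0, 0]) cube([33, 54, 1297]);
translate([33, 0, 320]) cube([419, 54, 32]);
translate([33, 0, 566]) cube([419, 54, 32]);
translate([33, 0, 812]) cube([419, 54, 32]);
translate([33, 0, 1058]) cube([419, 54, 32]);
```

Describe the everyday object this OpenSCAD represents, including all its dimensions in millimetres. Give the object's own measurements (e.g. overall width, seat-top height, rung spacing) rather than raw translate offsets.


A straight ladder. Two 33×54 mm vertical rails, 1297 mm tall, stand 485 mm apart (outside-to-outside) with their front faces coplanar on the −y side. 4 rungs, each 54 mm deep and 32 mm tall, span between the inner faces of the rails, front faces flush with the rails. The lowest rung's underside is at z = 320 mm and rungs are spaced 246 mm apart (underside to underside).


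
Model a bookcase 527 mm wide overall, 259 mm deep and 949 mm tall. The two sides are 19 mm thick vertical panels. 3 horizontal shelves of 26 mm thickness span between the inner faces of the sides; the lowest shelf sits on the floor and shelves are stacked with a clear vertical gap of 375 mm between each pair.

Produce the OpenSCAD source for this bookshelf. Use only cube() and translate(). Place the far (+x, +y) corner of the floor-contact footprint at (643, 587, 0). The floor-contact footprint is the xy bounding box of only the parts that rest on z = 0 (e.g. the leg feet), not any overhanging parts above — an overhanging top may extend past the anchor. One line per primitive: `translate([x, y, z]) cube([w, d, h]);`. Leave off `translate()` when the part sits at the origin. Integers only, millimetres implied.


translate([116, 328, 0]) cube([19, 259, 949]);
translate([624, 328, 0]) cube([19, 259, 949]);
translate([135, 328, 0]) cube([489, 259, 26]);
translate([135, 328, 401]) cube([489, 259, 26]);
translate([135, 328, 802]) cube([489, 259, 26]);


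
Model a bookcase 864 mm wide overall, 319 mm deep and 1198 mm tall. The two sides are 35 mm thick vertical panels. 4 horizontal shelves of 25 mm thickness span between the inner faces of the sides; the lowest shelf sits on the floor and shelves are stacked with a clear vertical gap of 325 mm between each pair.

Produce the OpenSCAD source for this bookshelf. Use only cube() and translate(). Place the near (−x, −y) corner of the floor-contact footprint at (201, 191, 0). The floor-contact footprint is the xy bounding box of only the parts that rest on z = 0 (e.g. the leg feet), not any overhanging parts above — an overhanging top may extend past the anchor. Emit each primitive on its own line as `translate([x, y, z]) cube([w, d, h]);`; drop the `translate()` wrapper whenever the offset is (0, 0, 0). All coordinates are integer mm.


translate([201, 191, 0]) cube([35, 319, 1198]);
translate([1030, 191, 0]) cube([35, 319, 1198]);
translate([236, 191, 0]) cube([794, 319, 25]);
translate([236, 191, 350]) cube([794, 319, 25]);
translate([236, 191, 700]) cube([794, 319, 25]);
translate([236, 191, 1050]) cube([794, 319, 25]);


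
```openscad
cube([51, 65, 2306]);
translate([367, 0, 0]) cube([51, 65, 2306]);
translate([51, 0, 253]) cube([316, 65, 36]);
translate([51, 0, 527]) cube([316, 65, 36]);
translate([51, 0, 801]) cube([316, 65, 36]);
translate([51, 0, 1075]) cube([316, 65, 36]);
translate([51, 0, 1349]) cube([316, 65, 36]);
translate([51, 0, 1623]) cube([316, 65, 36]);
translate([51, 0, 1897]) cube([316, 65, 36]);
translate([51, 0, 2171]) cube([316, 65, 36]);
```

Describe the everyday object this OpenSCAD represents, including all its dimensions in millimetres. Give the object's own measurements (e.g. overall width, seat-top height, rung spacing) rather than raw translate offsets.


A straight ladder. Two 51×65 mm vertical rails, 2306 mm tall, stand 418 mm apart (outside-to-outside) with their front faces coplanar on the −y side. 8 rungs, each 65 mm deep and 36 mm tall, span between the inner faces of the rails, front faces flush with the rails. The lowest rung's underside is at z = 253 mm and rungs are spaced 274 mm apart (underside to underside).


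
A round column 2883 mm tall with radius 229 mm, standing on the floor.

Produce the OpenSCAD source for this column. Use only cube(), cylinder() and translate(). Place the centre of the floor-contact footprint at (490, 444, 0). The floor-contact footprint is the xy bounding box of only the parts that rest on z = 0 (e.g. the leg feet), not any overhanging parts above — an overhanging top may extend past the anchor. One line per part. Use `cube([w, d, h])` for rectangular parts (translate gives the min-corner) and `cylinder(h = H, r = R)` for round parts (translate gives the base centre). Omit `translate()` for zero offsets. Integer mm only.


translate([490, 444, 0]) cylinder(h = 2883, r = 229);


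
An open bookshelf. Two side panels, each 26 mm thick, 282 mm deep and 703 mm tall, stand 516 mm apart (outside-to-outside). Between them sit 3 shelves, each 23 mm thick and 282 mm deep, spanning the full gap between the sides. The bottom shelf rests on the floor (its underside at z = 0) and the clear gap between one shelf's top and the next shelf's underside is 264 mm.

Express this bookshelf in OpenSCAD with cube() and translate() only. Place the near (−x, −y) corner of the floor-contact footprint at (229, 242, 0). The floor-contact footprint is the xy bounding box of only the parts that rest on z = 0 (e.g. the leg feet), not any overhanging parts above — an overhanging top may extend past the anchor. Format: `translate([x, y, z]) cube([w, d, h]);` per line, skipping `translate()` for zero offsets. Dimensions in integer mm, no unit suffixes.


translate([229, 242, 0]) cube([26, 282, 703]);
translate([719, 242, 0]) cube([26, 282, 703]);
translate([255, 242, 0]) cube([464, 282, 23]);
translate([255, 242, 287]) cube([464, 282, 23]);
translate([255, 242, 574]) cube([464, 282, 23]);


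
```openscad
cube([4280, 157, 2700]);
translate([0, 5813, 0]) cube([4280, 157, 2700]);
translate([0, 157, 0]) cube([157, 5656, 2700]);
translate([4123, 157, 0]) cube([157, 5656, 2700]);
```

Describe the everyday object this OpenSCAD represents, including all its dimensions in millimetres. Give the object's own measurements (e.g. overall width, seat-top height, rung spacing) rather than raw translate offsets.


The wall frame of a small rectangular building: four walls, each 2700 mm tall and 157 mm thick, enclosing a footprint 4280 mm (x) by 5970 mm (y) outside-to-outside, with no floor or roof. The front and back walls (the −y and +y sides) span the full width; the two side walls fit between them.


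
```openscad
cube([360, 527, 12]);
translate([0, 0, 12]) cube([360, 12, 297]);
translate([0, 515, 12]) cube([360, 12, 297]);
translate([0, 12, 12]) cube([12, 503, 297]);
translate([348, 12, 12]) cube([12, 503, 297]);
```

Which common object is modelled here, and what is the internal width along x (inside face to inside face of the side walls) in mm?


An open box. The internal width is 336 mm.

A 360×527 base slab with four walls standing on it — an open box. The base is 360 mm wide and the walls are 12 mm thick, so the internal width is 360 − 2 × 12 = 336 mm.


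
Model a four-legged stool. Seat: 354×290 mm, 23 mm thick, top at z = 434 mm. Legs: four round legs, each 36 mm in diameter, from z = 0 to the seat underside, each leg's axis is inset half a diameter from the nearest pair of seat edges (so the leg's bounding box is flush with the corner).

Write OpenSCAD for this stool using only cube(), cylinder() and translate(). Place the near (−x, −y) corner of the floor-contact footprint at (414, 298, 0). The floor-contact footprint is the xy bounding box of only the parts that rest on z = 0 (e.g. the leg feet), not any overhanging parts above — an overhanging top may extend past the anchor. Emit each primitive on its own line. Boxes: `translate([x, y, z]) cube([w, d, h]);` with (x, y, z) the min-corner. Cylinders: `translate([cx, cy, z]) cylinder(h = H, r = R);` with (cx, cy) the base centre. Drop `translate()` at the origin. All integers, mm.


// leg_h = 434 - 23 = 411
translate([414, 298, 411]) cube([354, 290, 23]);
translate([432, 316, 0]) cylinder(h = 411, r = 18);
translate([750, 316, 0]) cylinder(h = 411, r = 18);
translate([432, 570, 0]) cylinder(h = 411, r = 18);
translate([750, 570, 0]) cylinder(h = 411, r = 18);


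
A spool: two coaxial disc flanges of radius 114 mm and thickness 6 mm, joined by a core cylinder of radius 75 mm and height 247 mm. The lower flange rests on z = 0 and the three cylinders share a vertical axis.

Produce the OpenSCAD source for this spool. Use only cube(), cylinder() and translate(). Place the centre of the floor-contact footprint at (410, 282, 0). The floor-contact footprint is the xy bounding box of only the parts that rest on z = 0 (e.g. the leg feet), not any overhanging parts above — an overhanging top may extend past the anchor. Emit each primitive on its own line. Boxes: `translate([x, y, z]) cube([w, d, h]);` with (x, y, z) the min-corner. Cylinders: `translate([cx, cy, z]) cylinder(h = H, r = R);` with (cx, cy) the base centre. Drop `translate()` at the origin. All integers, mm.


translate([410, 282, 0]) cylinder(h = 6, r = 114);
translate([410, 282, 6]) cylinder(h = 247, r = 75);
translate([410, 282, 253]) cylinder(h = 6, r = 114);


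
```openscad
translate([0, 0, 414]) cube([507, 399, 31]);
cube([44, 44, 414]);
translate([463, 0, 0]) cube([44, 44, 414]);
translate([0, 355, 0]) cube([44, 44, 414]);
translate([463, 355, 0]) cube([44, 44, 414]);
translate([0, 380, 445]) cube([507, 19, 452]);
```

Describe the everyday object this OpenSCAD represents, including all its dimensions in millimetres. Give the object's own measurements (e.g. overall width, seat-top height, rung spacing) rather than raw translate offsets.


A chair. The seat is a 507×399×31 mm slab with its top at z = 445 mm, on four 44×44 mm corner legs (flush with the seat edges, standing on z = 0). A flat backrest 19 mm thick, 452 mm tall, spans the full seat width and rises from the seat top along its +y edge, rear face flush with the rear of the seat.


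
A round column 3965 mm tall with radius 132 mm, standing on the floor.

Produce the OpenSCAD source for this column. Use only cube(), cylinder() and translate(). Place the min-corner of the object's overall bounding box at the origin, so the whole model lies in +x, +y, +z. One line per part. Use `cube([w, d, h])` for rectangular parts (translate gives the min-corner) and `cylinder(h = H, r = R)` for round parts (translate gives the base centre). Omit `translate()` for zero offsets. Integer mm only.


translate([132, 132, 0]) cylinder(h = 3965, r = 132);


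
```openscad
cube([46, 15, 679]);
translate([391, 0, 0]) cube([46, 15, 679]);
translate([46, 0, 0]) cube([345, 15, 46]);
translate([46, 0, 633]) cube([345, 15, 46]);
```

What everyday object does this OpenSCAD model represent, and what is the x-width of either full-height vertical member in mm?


A picture frame. The border width is 46 mm.

Four thin pieces enclosing a rectangular opening — a picture frame. The two full-height stiles are 679 mm tall; the top rail sits at z = 633 and is 46 mm tall, so the border above the opening is 679 − 633 = 46 mm, matching the stile x-width.


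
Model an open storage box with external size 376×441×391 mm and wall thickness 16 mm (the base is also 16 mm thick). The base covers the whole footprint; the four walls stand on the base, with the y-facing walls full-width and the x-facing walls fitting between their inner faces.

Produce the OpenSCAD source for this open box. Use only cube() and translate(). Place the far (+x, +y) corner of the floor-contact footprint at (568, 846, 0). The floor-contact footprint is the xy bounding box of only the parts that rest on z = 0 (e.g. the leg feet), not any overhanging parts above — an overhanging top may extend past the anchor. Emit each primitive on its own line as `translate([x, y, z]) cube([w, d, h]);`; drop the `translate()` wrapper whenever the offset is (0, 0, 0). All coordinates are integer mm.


translate([192, 405, 0]) cube([376, 441, 16]);
translate([192, 405, 16]) cube([376, 16, 375]);
translate([192, 830, 16]) cube([376, 16, 375]);
translate([192, 421, 16]) cube([16, 409, 375]);
translate([552, 421, 16]) cube([16, 409, 375]);


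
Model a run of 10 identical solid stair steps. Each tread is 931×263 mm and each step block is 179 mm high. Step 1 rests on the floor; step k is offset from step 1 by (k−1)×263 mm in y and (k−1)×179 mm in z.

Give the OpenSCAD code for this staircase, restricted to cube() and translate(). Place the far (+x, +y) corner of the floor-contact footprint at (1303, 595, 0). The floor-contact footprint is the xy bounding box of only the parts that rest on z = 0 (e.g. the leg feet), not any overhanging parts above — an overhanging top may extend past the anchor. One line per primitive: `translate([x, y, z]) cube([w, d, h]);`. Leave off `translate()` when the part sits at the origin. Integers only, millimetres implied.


translate([372, 332, 0]) cube([931, 263, 179]);
translate([372, 595, 179]) cube([931, 263, 179]);
translate([372, 858, 358]) cube([931, 263, 179]);
translate([372, 1121, 537]) cube([931, 263, 179]);
translate([372, 1384, 716]) cube([931, 263, 179]);
translate([372, 1647, 895]) cube([931, 263, 179]);
translate([372, 1910, 1074]) cube([931, 263, 179]);
translate([372, 2173, 1253]) cube([931, 263, 179]);
translate([372, 2436, 1432]) cube([931, 263, 179]);
translate([372, 2699, 1611]) cube([931, 263, 179]);


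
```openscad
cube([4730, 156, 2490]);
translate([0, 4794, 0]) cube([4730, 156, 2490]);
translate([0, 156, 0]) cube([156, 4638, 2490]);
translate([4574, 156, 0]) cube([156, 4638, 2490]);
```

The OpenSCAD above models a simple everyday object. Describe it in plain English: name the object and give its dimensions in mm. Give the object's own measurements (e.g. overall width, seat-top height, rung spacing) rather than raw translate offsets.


The wall frame of a small rectangular building: four walls, each 2490 mm tall and 156 mm thick, enclosing a footprint 4730 mm (x) by 4950 mm (y) outside-to-outside, with no floor or roof. The front and back walls (the −y and +y sides) span the full width; the two side walls fit between them.


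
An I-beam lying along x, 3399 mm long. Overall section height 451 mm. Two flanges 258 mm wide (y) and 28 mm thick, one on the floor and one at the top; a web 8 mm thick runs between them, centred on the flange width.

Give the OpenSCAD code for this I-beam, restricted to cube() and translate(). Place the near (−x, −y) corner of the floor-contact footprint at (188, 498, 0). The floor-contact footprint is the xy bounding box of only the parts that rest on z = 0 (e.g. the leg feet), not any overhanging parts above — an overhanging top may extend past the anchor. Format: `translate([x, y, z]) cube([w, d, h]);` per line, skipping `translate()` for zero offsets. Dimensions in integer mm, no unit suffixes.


translate([188, 498, 0]) cube([3399, 258, 28]);
translate([188, 623, 28]) cube([3399, 8, 395]);
translate([188, 498, 423]) cube([3399, 258, 28]);


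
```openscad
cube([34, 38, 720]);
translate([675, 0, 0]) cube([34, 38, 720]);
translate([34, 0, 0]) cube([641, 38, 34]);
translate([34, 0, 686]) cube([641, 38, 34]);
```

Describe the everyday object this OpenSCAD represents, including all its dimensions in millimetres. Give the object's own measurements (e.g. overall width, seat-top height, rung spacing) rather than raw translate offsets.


A rectangular picture frame lying in the x–z plane (depth along y). The opening is 641 mm wide (x) by 652 mm tall (z), surrounded by a border 34 mm wide on all four sides. The frame is 38 mm deep and is made of two full-height vertical stiles with two horizontal rails fitted between them.


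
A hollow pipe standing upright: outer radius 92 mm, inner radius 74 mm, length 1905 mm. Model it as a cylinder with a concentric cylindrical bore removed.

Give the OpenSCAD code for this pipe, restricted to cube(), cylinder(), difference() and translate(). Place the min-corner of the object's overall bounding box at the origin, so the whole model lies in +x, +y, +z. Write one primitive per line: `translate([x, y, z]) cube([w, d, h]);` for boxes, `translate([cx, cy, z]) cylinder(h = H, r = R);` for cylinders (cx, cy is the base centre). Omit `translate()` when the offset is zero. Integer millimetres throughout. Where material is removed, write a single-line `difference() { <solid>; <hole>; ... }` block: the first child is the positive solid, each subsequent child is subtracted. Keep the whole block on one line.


difference() { translate([92, 92, 0]) cylinder(h = 1905, r = 92); translate([92, 92, 0]) cylinder(h = 1905, r = 74); }


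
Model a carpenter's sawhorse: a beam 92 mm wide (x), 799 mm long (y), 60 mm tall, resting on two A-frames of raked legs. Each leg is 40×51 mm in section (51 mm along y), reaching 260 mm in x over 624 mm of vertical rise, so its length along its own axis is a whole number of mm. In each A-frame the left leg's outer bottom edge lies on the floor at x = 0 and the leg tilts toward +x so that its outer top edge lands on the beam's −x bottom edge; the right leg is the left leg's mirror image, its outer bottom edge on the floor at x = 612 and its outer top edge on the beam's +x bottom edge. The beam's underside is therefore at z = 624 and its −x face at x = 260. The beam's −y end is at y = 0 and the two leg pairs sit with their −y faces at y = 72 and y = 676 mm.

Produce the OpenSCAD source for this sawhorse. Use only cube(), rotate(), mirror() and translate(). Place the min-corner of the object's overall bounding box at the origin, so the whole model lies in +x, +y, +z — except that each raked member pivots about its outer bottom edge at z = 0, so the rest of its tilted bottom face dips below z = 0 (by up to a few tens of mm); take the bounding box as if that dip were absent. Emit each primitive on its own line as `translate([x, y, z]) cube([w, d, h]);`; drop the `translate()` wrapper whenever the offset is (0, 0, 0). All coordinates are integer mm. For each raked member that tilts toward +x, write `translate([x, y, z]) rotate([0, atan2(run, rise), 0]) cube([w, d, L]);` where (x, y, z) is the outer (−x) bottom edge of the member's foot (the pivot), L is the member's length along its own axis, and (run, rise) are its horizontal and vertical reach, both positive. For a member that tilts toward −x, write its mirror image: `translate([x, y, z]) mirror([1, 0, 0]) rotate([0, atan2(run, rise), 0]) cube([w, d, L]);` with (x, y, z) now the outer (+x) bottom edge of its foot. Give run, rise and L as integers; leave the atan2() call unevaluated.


// leg length = √(260² + 624²) = 676
// right-leg outer foot x = 2·260 + 92 = 612
// beam min-corner = (260, 0, 624)
translate([260, 0, 624]) cube([92, 799, 60]);
translate([0, 72, 0]) rotate([0, atan2(260, 624), 0]) cube([40, 51, 676]);
translate([612, 72, 0]) mirror([1, 0, 0]) rotate([0, atan2(260, 624), 0]) cube([40, 51, 676]);
translate([0, 676, 0]) rotate([0, atan2(260, 624), 0]) cube([40, 51, 676]);
translate([612, 676, 0]) mirror([1, 0, 0]) rotate([0, atan2(260, 624), 0]) cube([40, 51, 676]);


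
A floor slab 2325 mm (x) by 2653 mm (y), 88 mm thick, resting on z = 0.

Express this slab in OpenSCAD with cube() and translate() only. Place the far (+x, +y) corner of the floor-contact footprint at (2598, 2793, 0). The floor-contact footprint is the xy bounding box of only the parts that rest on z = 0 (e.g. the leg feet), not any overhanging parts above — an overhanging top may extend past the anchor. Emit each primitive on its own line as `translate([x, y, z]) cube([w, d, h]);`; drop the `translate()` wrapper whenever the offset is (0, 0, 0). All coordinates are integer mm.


translate([273, 140, 0]) cube([2325, 2653, 88]);


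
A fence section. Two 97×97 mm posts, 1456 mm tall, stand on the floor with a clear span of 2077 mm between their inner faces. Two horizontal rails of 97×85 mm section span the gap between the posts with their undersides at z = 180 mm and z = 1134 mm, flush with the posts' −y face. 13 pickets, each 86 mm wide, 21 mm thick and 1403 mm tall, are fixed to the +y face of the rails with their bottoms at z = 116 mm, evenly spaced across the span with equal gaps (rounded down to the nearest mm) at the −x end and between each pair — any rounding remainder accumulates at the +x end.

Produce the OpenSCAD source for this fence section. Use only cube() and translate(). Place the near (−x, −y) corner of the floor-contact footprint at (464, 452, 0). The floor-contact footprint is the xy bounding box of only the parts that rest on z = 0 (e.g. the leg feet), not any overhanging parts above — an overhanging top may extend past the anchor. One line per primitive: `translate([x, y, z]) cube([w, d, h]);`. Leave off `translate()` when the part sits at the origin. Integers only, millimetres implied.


translate([464, 452, 0]) cube([97, 97, 1456]);
translate([2638, 452, 0]) cube([97, 97, 1456]);
translate([561, 452, 180]) cube([2077, 97, 85]);
translate([561, 452, 1134]) cube([2077, 97, 85]);
translate([629, 549, 116]) cube([86, 21, 1403]);
translate([783, 549, 116]) cube([86, 21, 1403]);
translate([937, 549, 116]) cube([86, 21, 1403]);
translate([1091, 549, 116]) cube([86, 21, 1403]);
translate([1245, 549, 116]) cube([86, 21, 1403]);
translate([1399, 549, 116]) cube([86, 21, 1403]);
translate([1553, 549, 116]) cube([86, 21, 1403]);
translate([1707, 549, 116]) cube([86, 21, 1403]);
translate([1861, 549, 116]) cube([86, 21, 1403]);
translate([2015, 549, 116]) cube([86, 21, 1403]);
translate([2169, 549, 116]) cube([86, 21, 1403]);
translate([2323, 549, 116]) cube([86, 21, 1403]);
translate([2477, 549, 116]) cube([86, 21, 1403]);


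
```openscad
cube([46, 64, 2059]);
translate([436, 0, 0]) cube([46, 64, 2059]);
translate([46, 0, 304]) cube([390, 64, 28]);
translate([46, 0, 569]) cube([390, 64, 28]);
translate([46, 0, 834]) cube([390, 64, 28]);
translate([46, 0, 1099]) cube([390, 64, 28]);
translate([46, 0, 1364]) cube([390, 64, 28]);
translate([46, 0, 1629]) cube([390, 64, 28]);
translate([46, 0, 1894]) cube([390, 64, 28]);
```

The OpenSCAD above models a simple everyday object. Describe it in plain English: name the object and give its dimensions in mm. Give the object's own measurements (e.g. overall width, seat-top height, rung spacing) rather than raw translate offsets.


A straight ladder. Two 46×64 mm vertical rails, 2059 mm tall, stand 482 mm apart (outside-to-outside) with their front faces coplanar on the −y side. 7 rungs, each 64 mm deep and 28 mm tall, span between the inner faces of the rails, front faces flush with the rails. The lowest rung's underside is at z = 304 mm and rungs are spaced 265 mm apart (underside to underside).


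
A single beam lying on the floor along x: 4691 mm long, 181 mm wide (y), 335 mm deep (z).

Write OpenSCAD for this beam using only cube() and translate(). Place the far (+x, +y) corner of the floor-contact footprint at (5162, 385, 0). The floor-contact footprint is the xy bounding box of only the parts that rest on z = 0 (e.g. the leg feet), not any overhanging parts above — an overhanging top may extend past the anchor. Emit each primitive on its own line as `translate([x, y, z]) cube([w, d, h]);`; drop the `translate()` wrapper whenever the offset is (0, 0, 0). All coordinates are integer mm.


translate([471, 204, 0]) cube([4691, 181, 335]);


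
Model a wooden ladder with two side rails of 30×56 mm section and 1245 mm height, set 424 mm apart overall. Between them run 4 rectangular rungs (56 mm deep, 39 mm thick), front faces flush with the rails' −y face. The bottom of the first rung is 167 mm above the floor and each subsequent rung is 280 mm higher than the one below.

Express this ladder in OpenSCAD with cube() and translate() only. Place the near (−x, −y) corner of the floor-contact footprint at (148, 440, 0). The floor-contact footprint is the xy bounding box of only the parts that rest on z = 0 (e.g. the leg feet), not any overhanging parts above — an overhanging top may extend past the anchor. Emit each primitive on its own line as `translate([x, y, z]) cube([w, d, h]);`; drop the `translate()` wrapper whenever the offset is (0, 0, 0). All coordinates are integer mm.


translate([148, 440, 0]) cube([30, 56, 1245]);
translate([542, 440, 0]) cube([30, 56, 1245]);
translate([178, 440, 167]) cube([364, 56, 39]);
translate([178, 440, 447]) cube([364, 56, 39]);
translate([178, 440, 727]) cube([364, 56, 39]);
translate([178, 440, 1007]) cube([364, 56, 39]);


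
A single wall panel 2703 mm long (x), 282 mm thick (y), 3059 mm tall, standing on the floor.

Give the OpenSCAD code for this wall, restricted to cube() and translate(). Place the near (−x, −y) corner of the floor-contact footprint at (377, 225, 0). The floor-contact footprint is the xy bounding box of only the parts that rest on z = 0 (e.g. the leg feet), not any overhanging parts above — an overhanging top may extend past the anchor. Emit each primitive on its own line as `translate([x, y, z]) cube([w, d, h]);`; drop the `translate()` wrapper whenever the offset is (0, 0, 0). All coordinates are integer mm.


translate([377, 225, 0]) cube([2703, 282, 3059]);


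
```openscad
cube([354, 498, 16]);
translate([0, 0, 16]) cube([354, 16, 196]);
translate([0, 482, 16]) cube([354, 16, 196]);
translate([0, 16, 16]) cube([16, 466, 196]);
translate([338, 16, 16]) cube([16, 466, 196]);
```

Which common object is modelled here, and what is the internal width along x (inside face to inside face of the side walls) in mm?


An open box. The internal width is 322 mm.

A 354×498 base slab with four walls standing on it — an open box. The base is 354 mm wide and the walls are 16 mm thick, so the internal width is 354 − 2 × 16 = 322 mm.


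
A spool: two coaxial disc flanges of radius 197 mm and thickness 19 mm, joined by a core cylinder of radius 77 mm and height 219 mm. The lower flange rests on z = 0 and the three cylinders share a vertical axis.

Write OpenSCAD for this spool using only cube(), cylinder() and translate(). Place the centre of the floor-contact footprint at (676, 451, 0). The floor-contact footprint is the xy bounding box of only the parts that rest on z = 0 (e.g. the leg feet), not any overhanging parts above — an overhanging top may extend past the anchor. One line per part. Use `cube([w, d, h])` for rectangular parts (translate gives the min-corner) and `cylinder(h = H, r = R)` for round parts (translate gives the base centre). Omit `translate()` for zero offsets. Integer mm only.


translate([676, 451, 0]) cylinder(h = 19, r = 197);
translate([676, 451, 19]) cylinder(h = 219, r = 77);
translate([676, 451, 238]) cylinder(h = 19, r = 197);


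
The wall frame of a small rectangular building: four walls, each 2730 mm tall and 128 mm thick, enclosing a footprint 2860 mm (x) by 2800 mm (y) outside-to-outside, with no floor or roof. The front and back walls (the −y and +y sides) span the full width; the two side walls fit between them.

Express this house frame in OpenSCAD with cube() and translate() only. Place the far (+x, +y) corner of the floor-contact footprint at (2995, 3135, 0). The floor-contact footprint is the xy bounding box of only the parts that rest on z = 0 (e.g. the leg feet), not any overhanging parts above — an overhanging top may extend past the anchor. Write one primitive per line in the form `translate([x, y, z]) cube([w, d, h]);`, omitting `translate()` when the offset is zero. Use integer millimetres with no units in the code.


translate([135, 335, 0]) cube([2860, 128, 2730]);
translate([135, 3007, 0]) cube([2860, 128, 2730]);
translate([135, 463, 0]) cube([128, 2544, 2730]);
translate([2867, 463, 0]) cube([128, 2544, 2730]);


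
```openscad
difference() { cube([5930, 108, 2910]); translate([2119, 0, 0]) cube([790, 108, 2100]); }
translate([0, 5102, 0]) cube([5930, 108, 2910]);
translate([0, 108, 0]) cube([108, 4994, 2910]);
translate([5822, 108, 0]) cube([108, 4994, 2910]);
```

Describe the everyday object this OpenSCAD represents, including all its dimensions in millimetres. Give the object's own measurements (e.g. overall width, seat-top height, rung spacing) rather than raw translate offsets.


A single room: four walls, each 2910 mm tall and 108 mm thick, enclosing an outside footprint 5930×5210 mm (x × y), no floor or roof. The front and back walls (−y and +y sides) run the full x-width; the side walls fit between their inner faces. A door opening 790 mm wide and 2100 mm tall is cut through the front wall from the floor up, its −x edge 2119 mm from the wall's −x end.


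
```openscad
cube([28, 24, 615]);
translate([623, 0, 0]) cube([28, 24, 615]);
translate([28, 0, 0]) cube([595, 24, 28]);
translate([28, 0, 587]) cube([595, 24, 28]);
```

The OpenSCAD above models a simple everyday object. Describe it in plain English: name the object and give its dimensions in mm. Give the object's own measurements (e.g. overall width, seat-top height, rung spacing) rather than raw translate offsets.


A rectangular picture frame lying in the x–z plane (depth along y). The opening is 595 mm wide (x) by 559 mm tall (z), surrounded by a border 28 mm wide on all four sides. The frame is 24 mm deep and is made of two full-height vertical stiles with two horizontal rails fitted between them.


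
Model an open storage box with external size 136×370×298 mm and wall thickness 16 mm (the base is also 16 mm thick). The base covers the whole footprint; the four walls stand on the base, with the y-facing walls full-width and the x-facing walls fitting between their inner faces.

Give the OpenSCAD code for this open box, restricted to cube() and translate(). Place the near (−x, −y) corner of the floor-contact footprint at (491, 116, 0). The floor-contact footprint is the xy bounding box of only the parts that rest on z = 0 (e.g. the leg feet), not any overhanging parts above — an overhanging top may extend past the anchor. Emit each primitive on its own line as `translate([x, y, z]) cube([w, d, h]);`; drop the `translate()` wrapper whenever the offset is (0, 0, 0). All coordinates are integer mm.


translate([491, 116, 0]) cube([136, 370, 16]);
translate([491, 116, 16]) cube([136, 16, 282]);
translate([491, 470, 16]) cube([136, 16, 282]);
translate([491, 132, 16]) cube([16, 338, 282]);
translate([611, 132, 16]) cube([16, 338, 282]);


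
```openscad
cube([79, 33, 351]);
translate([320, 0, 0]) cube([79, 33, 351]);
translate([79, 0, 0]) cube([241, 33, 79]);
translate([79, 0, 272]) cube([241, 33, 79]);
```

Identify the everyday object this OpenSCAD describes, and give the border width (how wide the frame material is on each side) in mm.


A picture frame. The border width is 79 mm.

Four thin pieces enclosing a rectangular opening — a picture frame. The two full-height stiles are 351 mm tall; the top rail sits at z = 272 and is 79 mm tall, so the border above the opening is 351 − 272 = 79 mm, matching the stile x-width.


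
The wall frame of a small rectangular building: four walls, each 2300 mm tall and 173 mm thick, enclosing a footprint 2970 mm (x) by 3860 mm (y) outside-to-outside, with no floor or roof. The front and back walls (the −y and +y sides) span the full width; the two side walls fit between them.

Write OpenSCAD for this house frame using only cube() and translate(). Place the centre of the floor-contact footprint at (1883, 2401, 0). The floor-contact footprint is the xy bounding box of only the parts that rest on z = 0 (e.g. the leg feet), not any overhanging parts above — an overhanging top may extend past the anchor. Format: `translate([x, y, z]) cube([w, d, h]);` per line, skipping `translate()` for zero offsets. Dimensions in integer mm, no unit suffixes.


translate([398, 471, 0]) cube([2970, 173, 2300]);
translate([398, 4158, 0]) cube([2970, 173, 2300]);
translate([398, 644, 0]) cube([173, 3514, 2300]);
translate([3195, 644, 0]) cube([173, 3514, 2300]);


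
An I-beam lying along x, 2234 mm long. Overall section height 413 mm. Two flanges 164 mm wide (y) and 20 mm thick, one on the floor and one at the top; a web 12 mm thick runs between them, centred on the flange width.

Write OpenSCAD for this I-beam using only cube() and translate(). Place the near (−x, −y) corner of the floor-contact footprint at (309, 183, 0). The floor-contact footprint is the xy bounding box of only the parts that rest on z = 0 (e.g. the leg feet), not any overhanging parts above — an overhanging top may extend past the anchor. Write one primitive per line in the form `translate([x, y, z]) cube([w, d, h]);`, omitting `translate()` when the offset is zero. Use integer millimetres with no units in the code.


translate([309, 183, 0]) cube([2234, 164, 20]);
translate([309, 259, 20]) cube([2234, 12, 373]);
translate([309, 183, 393]) cube([2234, 164, 20]);


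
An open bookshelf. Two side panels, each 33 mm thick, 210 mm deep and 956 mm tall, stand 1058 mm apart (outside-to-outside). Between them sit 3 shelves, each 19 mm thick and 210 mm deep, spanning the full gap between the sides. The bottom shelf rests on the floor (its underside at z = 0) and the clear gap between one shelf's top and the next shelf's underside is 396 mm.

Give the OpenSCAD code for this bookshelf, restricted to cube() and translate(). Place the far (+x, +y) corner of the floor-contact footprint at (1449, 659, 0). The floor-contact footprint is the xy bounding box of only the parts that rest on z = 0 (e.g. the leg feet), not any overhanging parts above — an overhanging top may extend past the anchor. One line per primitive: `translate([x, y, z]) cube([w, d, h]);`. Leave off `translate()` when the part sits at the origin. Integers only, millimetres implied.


translate([391, 449, 0]) cube([33, 210, 956]);
translate([1416, 449, 0]) cube([33, 210, 956]);
translate([424, 449, 0]) cube([992, 210, 19]);
translate([424, 449, 415]) cube([992, 210, 19]);
translate([424, 449, 830]) cube([992, 210, 19]);


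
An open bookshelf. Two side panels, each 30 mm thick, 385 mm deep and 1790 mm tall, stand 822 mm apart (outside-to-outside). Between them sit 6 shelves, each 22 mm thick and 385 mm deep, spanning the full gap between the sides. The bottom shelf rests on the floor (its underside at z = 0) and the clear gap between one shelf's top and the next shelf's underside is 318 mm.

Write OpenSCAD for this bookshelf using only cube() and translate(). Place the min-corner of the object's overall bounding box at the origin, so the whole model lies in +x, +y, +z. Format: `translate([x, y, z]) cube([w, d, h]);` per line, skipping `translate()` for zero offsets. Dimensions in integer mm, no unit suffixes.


cube([30, 385, 1790]);
translate([792, 0, 0]) cube([30, 385, 1790]);
translate([30, 0, 0]) cube([762, 385, 22]);
translate([30, 0, 340]) cube([762, 385, 22]);
translate([30, 0, 680]) cube([762, 385, 22]);
translate([30, 0, 1020]) cube([762, 385, 22]);
translate([30, 0, 1360]) cube([762, 385, 22]);
translate([30, 0, 1700]) cube([762, 385, 22]);


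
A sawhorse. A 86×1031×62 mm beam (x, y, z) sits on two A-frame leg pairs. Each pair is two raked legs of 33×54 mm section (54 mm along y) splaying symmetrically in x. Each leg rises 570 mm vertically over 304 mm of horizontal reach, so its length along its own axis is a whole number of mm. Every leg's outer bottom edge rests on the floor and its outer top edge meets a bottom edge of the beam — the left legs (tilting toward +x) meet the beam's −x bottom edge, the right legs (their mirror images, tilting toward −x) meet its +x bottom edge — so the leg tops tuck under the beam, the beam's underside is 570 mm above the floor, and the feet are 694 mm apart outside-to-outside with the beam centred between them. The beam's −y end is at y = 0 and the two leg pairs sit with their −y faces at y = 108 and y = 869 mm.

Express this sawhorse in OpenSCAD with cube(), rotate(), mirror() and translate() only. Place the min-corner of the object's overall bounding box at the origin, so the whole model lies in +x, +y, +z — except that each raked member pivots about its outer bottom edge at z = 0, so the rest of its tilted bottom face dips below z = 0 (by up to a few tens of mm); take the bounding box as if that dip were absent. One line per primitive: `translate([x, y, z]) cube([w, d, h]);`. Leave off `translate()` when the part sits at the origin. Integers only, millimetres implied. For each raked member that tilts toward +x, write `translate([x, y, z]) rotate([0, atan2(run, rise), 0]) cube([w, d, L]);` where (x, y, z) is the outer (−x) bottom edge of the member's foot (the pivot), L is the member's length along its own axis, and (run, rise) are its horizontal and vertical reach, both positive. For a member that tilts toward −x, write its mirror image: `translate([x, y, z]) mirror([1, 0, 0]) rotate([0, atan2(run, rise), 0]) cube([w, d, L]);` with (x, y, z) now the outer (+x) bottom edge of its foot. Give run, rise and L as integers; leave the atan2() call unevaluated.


translate([304, 0, 570]) cube([86, 1031, 62]);
translate([0, 108, 0]) rotate([0, atan2(304, 570), 0]) cube([33, 54, 646]);
translate([694, 108, 0]) mirror([1, 0, 0]) rotate([0, atan2(304, 570), 0]) cube([33, 54, 646]);
translate([0, 869, 0]) rotate([0, atan2(304, 570), 0]) cube([33, 54, 646]);
translate([694, 869, 0]) mirror([1, 0, 0]) rotate([0, atan2(304, 570), 0]) cube([33, 54, 646]);
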